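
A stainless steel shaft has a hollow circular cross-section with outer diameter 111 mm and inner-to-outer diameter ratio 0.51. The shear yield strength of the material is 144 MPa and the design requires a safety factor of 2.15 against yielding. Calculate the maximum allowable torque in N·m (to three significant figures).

T_allow = 16800 N·m

τ_allow = 144/2.15 = 66.98 MPa.
For a hollow shaft T_allow = τ_allow·πd_o³(1−k⁴)/16 with 1−k⁴ = 0.9323, so πd_o³(1−k⁴)/16 = 250400 mm³.
T_allow = 66.98×250400 = 1.677×10^7 N·mm = 16770 N·m.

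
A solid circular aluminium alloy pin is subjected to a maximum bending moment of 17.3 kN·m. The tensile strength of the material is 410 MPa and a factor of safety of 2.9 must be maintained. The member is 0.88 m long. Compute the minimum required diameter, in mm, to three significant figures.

σ_allow = 410/2.9 = 141.4 MPa.
For a solid circular section σ = 32M/(πd³), so d³ = 32M/(π σ_allow) = 32×1.7300×10^7/(π×141.4) = 1.246×10^6 mm³.
d = 107.6 mm.

d = 108 mm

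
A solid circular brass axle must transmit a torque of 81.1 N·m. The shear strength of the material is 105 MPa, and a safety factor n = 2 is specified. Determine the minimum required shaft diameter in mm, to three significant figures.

d = 19.9 mm

Allowable shear stress τ_allow = 105/2 = 52.50 MPa.
For a solid shaft τ = 16T/(πd³), so d³ = 16T/(π τ_allow) = 16×81100/(π×52.50) = 7867 mm³.
d = (7867)^(1/3) = 19.89 mm.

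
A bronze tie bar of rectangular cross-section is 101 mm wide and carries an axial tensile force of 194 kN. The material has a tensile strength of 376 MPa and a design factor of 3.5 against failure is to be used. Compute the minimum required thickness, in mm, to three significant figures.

σ_allow = 376/3.5 = 107.4 MPa.
Required area A = F/σ_allow = 194000/107.4 = 1806 mm².
t = A/w = 1806/101 = 17.88 mm.

t = 17.9 mm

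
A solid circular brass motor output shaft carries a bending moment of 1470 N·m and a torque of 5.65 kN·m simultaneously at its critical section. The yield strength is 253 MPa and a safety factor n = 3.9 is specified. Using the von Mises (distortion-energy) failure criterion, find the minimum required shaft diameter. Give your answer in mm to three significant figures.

d = 92.9 mm

σ_allow = σ_y/n = 253/3.9 = 64.87 MPa.
For a solid shaft σ_b = 32M/(πd³) and τ = 16T/(πd³), so the von Mises stress is σ' = (16/πd³)·√(4M²+3T²).
√(4M²+3T²) = √(4×(1.470×10^6)² + 3×(5.650×10^6)²) = 1.022×10^7 N·mm.
d³ = 16×1.022×10^7/(π×64.87) = 802200 mm³.
d = 92.92 mm.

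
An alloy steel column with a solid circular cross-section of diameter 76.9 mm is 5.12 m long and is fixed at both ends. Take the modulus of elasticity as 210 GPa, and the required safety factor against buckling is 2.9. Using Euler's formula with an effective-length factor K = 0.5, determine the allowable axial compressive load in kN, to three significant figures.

P_allow = 187 kN

I = πd⁴/64 = π×76.9⁴/64 = 1.717×10^6 mm⁴.
Effective length L_e = KL = 0.5×5.12 m = 2560 mm.
Euler critical load P_cr = π²EI/L_e² = π²×210000×1.717×10^6/2560² = 542900 N.
P_allow = P_cr/n = 542900/2.9 = 187200 N.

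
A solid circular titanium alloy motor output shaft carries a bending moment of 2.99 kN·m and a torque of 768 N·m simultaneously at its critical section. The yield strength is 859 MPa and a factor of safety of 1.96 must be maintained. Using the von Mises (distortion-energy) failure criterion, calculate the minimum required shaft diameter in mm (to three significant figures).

d = 41.4 mm

σ_allow = σ_y/n = 859/1.96 = 438.3 MPa.
For a solid shaft σ_b = 32M/(πd³) and τ = 16T/(πd³), so the von Mises stress is σ' = (16/πd³)·√(4M²+3T²).
√(4M²+3T²) = √(4×(2.990×10^6)² + 3×(768000)²) = 6.126×10^6 N·mm.
d³ = 16×6.126×10^6/(π×438.3) = 71190 mm³.
d = 41.45 mm.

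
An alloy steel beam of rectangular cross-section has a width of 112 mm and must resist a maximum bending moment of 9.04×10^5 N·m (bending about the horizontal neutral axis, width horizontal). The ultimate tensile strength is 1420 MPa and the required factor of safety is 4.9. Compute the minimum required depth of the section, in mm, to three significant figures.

h = 409 mm

σ_allow = 1420/4.9 = 289.8 MPa.
For a rectangular section σ = 6M/(bh²), so h² = 6M/(b σ_allow) = 6×9.0400×10^8/(112×289.8) = 167100 mm².
h = 408.8 mm.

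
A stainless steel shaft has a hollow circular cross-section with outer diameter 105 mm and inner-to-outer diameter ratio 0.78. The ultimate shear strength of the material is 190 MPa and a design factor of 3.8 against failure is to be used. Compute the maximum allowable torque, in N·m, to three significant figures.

T_allow = 7160 N·m

τ_allow = 190/3.8 = 50.00 MPa.
For a hollow shaft T_allow = τ_allow·πd_o³(1−k⁴)/16 with 1−k⁴ = 0.6298, so πd_o³(1−k⁴)/16 = 143200 mm³.
T_allow = 50.00×143200 = 7.158×10^6 N·mm = 7158 N·m.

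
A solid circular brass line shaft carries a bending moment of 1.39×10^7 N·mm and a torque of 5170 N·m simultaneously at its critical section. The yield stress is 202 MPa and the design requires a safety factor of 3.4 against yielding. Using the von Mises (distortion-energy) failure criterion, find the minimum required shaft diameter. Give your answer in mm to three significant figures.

σ_allow = σ_y/n = 202/3.4 = 59.41 MPa.
For a solid shaft σ_b = 32M/(πd³) and τ = 16T/(πd³), so the von Mises stress is σ' = (16/πd³)·√(4M²+3T²).
√(4M²+3T²) = √(4×(1.390×10^7)² + 3×(5.170×10^6)²) = 2.921×10^7 N·mm.
d³ = 16×2.921×10^7/(π×59.41) = 2.504×10^6 mm³.
d = 135.8 mm.

d = 136 mm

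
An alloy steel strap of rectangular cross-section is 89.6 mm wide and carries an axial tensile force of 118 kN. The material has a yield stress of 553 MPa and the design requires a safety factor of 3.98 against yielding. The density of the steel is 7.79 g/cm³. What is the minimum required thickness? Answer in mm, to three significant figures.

σ_allow = 553/3.98 = 138.9 MPa.
Required area A = F/σ_allow = 118000/138.9 = 849.3 mm².
t = A/w = 849.3/89.6 = 9.478 mm.

t = 9.48 mm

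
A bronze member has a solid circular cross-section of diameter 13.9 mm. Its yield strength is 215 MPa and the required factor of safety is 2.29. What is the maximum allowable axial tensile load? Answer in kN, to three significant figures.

σ_allow = 215/2.29 = 93.89 MPa.
A = πd²/4 = π×13.9²/4 = 151.7 mm².
F_allow = σ_allow × A = 93.89×151.7 = 14250 N.

F_allow = 14.2 kN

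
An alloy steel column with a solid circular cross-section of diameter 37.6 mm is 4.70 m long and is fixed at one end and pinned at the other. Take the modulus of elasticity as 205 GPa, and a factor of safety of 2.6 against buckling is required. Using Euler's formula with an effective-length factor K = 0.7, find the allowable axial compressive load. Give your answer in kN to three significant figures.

P_allow = 7.05 kN

I = πd⁴/64 = π×37.6⁴/64 = 98110 mm⁴.
Effective length L_e = KL = 0.7×4.70 m = 3290 mm.
Euler critical load P_cr = π²EI/L_e² = π²×205000×98110/3290² = 18340 N.
P_allow = P_cr/n = 18340/2.6 = 7054 N.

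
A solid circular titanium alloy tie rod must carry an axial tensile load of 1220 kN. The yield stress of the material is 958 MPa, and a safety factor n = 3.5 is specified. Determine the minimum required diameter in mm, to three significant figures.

Allowable stress σ_allow = 958/3.5 = 273.7 MPa.
Required area A = F/σ_allow = 1220000/273.7 = 4457 mm².
A = πd²/4 → d = √(4A/π) = 75.33 mm.

d = 75.3 mm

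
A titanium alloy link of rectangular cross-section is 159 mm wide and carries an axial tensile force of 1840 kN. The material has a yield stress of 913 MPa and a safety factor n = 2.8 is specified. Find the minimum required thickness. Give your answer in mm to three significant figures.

σ_allow = 913/2.8 = 326.1 MPa.
Required area A = F/σ_allow = 1840000/326.1 = 5643 mm².
t = A/w = 5643/159 = 35.49 mm.

t = 35.5 mm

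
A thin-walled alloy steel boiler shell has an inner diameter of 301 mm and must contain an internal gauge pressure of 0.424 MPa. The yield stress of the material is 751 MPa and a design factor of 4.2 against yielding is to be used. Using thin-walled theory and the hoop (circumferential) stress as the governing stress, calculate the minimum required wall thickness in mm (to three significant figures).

t = 0.357 mm

σ_allow = 751/4.2 = 178.8 MPa.
Hoop stress σ_h = pD/(2t), so t = pD/(2σ_allow) = 0.424×301/(2×178.8) = 0.3569 mm.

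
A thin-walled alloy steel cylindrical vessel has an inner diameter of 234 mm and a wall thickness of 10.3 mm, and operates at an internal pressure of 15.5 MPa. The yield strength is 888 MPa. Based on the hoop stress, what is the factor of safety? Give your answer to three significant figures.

σ_h = pD/(2t) = 15.5×234/(2×10.3) = 176.1 MPa.
n = 888/176.1 = 5.044.

n = 5.04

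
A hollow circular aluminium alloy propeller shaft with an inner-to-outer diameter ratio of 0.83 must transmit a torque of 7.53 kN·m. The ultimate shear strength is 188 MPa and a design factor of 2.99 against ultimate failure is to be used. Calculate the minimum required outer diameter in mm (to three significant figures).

d_o = 105 mm

τ_allow = 188/2.99 = 62.88 MPa.
For a hollow shaft τ = 16T/[πd_o³(1−k⁴)] with k = 0.83, so 1−k⁴ = 0.5254.
d_o³ = 16T/[π τ_allow (1−k⁴)] = 16×7530000/(π×62.88×0.5254) = 1.161×10^6 mm³.
d_o = 105.1 mm.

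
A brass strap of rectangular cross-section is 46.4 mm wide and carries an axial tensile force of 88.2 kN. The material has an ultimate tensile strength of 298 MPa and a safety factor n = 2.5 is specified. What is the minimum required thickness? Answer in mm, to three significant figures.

σ_allow = 298/2.5 = 119.2 MPa.
Required area A = F/σ_allow = 88200/119.2 = 739.9 mm².
t = A/w = 739.9/46.4 = 15.95 mm.

t = 15.9 mm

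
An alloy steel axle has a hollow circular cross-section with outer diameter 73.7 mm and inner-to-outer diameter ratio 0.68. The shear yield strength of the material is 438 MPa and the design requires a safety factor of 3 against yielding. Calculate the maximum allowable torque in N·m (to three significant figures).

τ_allow = 438/3 = 146.0 MPa.
For a hollow shaft T_allow = τ_allow·πd_o³(1−k⁴)/16 with 1−k⁴ = 0.7862, so πd_o³(1−k⁴)/16 = 61800 mm³.
T_allow = 146.0×61800 = 9.022×10^6 N·mm = 9022 N·m.

T_allow = 9020 N·m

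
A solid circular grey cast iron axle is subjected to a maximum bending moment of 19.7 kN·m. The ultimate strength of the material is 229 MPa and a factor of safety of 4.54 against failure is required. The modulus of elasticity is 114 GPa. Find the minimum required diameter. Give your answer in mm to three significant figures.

σ_allow = 229/4.54 = 50.44 MPa.
For a solid circular section σ = 32M/(πd³), so d³ = 32M/(π σ_allow) = 32×1.9700×10^7/(π×50.44) = 3.978×10^6 mm³.
d = 158.5 mm.

d = 158 mm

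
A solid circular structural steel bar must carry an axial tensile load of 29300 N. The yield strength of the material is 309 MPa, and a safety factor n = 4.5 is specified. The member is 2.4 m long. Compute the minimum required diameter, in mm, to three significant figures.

Allowable stress σ_allow = 309/4.5 = 68.67 MPa.
Required area A = F/σ_allow = 29300/68.67 = 426.7 mm².
A = πd²/4 → d = √(4A/π) = 23.31 mm.

d = 23.3 mm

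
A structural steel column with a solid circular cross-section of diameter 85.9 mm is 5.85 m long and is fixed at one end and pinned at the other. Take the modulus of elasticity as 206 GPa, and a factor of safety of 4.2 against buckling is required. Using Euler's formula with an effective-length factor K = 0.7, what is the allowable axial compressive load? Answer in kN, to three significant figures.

P_allow = 77.2 kN

I = πd⁴/64 = π×85.9⁴/64 = 2.673×10^6 mm⁴.
Effective length L_e = KL = 0.7×5.85 m = 4095 mm.
Euler critical load P_cr = π²EI/L_e² = π²×206000×2.673×10^6/4095² = 324000 N.
P_allow = P_cr/n = 324000/4.2 = 77150 N.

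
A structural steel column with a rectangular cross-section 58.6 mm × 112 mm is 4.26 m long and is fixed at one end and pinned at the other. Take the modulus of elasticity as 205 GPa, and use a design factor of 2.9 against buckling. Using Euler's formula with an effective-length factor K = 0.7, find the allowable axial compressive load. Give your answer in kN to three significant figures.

Buckling occurs about the weak axis: I_min = h·b³/12 = 112×58.6³/12 = 1.878×10^6 mm⁴ (b = 58.6 mm is the smaller dimension).
Effective length L_e = KL = 0.7×4.26 m = 2982 mm.
Euler critical load P_cr = π²EI/L_e² = π²×205000×1.878×10^6/2982² = 427300 N.
P_allow = P_cr/n = 427300/2.9 = 147400 N.

P_allow = 147 kN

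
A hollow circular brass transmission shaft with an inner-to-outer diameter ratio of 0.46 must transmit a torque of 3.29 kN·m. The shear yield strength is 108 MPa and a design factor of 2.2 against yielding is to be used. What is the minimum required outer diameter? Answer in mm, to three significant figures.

d_o = 71.0 mm

τ_allow = 108/2.2 = 49.09 MPa.
For a hollow shaft τ = 16T/[πd_o³(1−k⁴)] with k = 0.46, so 1−k⁴ = 0.9552.
d_o³ = 16T/[π τ_allow (1−k⁴)] = 16×3290000/(π×49.09×0.9552) = 357300 mm³.
d_o = 70.96 mm.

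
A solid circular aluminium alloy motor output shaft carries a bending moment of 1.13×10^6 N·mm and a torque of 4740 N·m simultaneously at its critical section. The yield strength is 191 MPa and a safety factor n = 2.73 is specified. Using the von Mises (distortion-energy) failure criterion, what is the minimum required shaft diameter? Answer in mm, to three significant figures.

d = 85.3 mm

σ_allow = σ_y/n = 191/2.73 = 69.96 MPa.
For a solid shaft σ_b = 32M/(πd³) and τ = 16T/(πd³), so the von Mises stress is σ' = (16/πd³)·√(4M²+3T²).
√(4M²+3T²) = √(4×(1.130×10^6)² + 3×(4.740×10^6)²) = 8.515×10^6 N·mm.
d³ = 16×8.515×10^6/(π×69.96) = 619900 mm³.
d = 85.26 mm.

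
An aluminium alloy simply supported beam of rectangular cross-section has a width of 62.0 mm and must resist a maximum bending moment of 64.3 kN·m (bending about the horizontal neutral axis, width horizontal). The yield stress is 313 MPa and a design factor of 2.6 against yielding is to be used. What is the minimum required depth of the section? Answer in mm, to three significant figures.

h = 227 mm

σ_allow = 313/2.6 = 120.4 MPa.
For a rectangular section σ = 6M/(bh²), so h² = 6M/(b σ_allow) = 6×6.4300×10^7/(62.0×120.4) = 51690 mm².
h = 227.4 mm.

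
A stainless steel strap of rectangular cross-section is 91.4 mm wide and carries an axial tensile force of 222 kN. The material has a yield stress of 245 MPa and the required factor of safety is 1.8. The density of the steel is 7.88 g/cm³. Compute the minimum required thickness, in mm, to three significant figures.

t = 17.8 mm

σ_allow = 245/1.8 = 136.1 MPa.
Required area A = F/σ_allow = 222000/136.1 = 1631 mm².
t = A/w = 1631/91.4 = 17.84 mm.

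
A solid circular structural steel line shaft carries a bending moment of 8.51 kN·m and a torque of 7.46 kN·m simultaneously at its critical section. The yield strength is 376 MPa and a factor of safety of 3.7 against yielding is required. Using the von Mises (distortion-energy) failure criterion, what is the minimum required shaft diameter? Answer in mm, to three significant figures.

σ_allow = σ_y/n = 376/3.7 = 101.6 MPa.
For a solid shaft σ_b = 32M/(πd³) and τ = 16T/(πd³), so the von Mises stress is σ' = (16/πd³)·√(4M²+3T²).
√(4M²+3T²) = √(4×(8.510×10^6)² + 3×(7.460×10^6)²) = 2.137×10^7 N·mm.
d³ = 16×2.137×10^7/(π×101.6) = 1.071×10^6 mm³.
d = 102.3 mm.

d = 102 mm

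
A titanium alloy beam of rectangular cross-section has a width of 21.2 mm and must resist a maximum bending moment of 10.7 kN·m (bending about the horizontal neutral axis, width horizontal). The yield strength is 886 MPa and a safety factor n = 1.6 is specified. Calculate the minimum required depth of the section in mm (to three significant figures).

σ_allow = 886/1.6 = 553.8 MPa.
For a rectangular section σ = 6M/(bh²), so h² = 6M/(b σ_allow) = 6×1.0700×10^7/(21.2×553.8) = 5469 mm².
h = 73.95 mm.

h = 74.0 mm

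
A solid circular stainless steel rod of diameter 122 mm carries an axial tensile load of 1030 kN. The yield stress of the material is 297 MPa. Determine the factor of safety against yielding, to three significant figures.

n = 3.37

A = πd²/4 = 11690 mm².
σ = F/A = 1030000/11690 = 88.11 MPa.
n = 297/88.11 = 3.371.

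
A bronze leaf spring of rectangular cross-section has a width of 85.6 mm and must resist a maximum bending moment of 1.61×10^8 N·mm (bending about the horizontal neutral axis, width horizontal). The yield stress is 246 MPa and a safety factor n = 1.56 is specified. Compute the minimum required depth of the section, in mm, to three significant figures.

σ_allow = 246/1.56 = 157.7 MPa.
For a rectangular section σ = 6M/(bh²), so h² = 6M/(b σ_allow) = 6×1.6100×10^8/(85.6×157.7) = 71560 mm².
h = 267.5 mm.

h = 268 mm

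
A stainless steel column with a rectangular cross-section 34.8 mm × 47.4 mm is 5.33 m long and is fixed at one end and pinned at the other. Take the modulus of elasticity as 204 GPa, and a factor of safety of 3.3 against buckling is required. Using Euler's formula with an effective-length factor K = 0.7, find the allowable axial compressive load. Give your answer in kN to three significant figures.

Buckling occurs about the weak axis: I_min = h·b³/12 = 47.4×34.8³/12 = 166500 mm⁴ (b = 34.8 mm is the smaller dimension).
Effective length L_e = KL = 0.7×5.33 m = 3731 mm.
Euler critical load P_cr = π²EI/L_e² = π²×204000×166500/3731² = 24080 N.
P_allow = P_cr/n = 24080/3.3 = 7296 N.

P_allow = 7.30 kN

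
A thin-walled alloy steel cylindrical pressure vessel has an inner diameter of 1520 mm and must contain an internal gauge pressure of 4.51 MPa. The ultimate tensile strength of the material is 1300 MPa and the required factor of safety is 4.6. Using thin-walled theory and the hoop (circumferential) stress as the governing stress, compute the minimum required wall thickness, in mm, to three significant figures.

t = 12.1 mm

σ_allow = 1300/4.6 = 282.6 MPa.
Hoop stress σ_h = pD/(2t), so t = pD/(2σ_allow) = 4.51×1520/(2×282.6) = 12.13 mm.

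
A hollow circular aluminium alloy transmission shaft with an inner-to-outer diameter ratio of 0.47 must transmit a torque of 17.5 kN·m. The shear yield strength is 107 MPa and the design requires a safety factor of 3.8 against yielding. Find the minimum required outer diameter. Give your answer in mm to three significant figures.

d_o = 149 mm

τ_allow = 107/3.8 = 28.16 MPa.
For a hollow shaft τ = 16T/[πd_o³(1−k⁴)] with k = 0.47, so 1−k⁴ = 0.9512.
d_o³ = 16T/[π τ_allow (1−k⁴)] = 16×1.7500×10^7/(π×28.16×0.9512) = 3.328×10^6 mm³.
d_o = 149.3 mm.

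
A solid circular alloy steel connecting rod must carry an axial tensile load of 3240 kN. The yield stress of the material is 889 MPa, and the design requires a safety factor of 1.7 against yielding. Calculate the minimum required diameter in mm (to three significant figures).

d = 88.8 mm

Allowable stress σ_allow = 889/1.7 = 522.9 MPa.
Required area A = F/σ_allow = 3240000/522.9 = 6196 mm².
A = πd²/4 → d = √(4A/π) = 88.82 mm.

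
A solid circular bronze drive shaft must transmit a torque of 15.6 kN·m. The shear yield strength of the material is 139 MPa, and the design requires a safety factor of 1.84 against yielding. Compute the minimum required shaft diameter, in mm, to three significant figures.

Allowable shear stress τ_allow = 139/1.84 = 75.54 MPa.
For a solid shaft τ = 16T/(πd³), so d³ = 16T/(π τ_allow) = 16×1.5600×10^7/(π×75.54) = 1.052×10^6 mm³.
d = (1.052×10^6)^(1/3) = 101.7 mm.

d = 102 mm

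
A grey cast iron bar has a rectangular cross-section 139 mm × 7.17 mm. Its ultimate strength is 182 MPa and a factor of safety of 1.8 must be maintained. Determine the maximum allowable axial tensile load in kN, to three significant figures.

σ_allow = 182/1.8 = 101.1 MPa.
A = 139×7.17 = 996.6 mm².
F_allow = σ_allow × A = 101.1×996.6 = 100800 N.

F_allow = 101 kN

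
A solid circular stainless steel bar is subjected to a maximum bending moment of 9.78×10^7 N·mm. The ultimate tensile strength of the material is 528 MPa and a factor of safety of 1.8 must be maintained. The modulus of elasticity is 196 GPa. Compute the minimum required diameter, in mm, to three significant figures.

σ_allow = 528/1.8 = 293.3 MPa.
For a solid circular section σ = 32M/(πd³), so d³ = 32M/(π σ_allow) = 32×9.7800×10^7/(π×293.3) = 3.396×10^6 mm³.
d = 150.3 mm.

d = 150 mm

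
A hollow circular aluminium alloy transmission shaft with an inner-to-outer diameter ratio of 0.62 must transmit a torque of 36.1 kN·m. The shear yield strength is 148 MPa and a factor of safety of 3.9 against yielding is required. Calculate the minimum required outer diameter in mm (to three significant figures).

τ_allow = 148/3.9 = 37.95 MPa.
For a hollow shaft τ = 16T/[πd_o³(1−k⁴)] with k = 0.62, so 1−k⁴ = 0.8522.
d_o³ = 16T/[π τ_allow (1−k⁴)] = 16×3.6100×10^7/(π×37.95×0.8522) = 5.685×10^6 mm³.
d_o = 178.5 mm.

d_o = 178 mm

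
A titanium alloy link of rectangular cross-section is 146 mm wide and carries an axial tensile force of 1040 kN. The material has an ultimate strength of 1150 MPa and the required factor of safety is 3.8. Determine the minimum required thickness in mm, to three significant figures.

σ_allow = 1150/3.8 = 302.6 MPa.
Required area A = F/σ_allow = 1040000/302.6 = 3437 mm².
t = A/w = 3437/146 = 23.54 mm.

t = 23.5 mm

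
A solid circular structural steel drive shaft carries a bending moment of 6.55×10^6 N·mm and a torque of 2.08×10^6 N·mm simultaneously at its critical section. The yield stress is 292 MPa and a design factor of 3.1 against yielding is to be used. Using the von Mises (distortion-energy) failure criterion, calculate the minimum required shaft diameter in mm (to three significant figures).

σ_allow = σ_y/n = 292/3.1 = 94.19 MPa.
For a solid shaft σ_b = 32M/(πd³) and τ = 16T/(πd³), so the von Mises stress is σ' = (16/πd³)·√(4M²+3T²).
√(4M²+3T²) = √(4×(6.550×10^6)² + 3×(2.080×10^6)²) = 1.359×10^7 N·mm.
d³ = 16×1.359×10^7/(π×94.19) = 734600 mm³.
d = 90.23 mm.

d = 90.2 mm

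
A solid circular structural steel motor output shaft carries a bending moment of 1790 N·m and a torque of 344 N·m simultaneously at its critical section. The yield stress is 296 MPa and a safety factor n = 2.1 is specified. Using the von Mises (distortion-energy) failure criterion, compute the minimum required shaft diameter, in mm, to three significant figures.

d = 50.8 mm

σ_allow = σ_y/n = 296/2.1 = 141.0 MPa.
For a solid shaft σ_b = 32M/(πd³) and τ = 16T/(πd³), so the von Mises stress is σ' = (16/πd³)·√(4M²+3T²).
√(4M²+3T²) = √(4×(1.790×10^6)² + 3×(344000)²) = 3.629×10^6 N·mm.
d³ = 16×3.629×10^6/(π×141.0) = 131100 mm³.
d = 50.80 mm.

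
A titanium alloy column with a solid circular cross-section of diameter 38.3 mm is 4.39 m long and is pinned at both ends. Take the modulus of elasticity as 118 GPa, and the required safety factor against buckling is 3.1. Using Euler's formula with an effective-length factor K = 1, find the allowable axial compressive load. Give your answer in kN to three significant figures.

P_allow = 2.06 kN

I = πd⁴/64 = π×38.3⁴/64 = 105600 mm⁴.
Effective length L_e = KL = 1×4.39 m = 4390 mm.
Euler critical load P_cr = π²EI/L_e² = π²×118000×105600/4390² = 6383 N.
P_allow = P_cr/n = 6383/3.1 = 2059 N.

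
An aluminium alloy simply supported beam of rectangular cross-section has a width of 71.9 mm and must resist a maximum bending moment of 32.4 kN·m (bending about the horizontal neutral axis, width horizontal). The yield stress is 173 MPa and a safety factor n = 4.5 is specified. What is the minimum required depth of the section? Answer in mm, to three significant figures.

σ_allow = 173/4.5 = 38.44 MPa.
For a rectangular section σ = 6M/(bh²), so h² = 6M/(b σ_allow) = 6×3.2400×10^7/(71.9×38.44) = 70330 mm².
h = 265.2 mm.

h = 265 mm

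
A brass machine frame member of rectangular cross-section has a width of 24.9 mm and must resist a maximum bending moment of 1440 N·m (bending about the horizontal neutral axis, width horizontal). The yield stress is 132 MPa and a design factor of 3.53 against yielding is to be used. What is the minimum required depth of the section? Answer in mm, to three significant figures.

σ_allow = 132/3.53 = 37.39 MPa.
For a rectangular section σ = 6M/(bh²), so h² = 6M/(b σ_allow) = 6×1440000/(24.9×37.39) = 9279 mm².
h = 96.33 mm.

h = 96.3 mm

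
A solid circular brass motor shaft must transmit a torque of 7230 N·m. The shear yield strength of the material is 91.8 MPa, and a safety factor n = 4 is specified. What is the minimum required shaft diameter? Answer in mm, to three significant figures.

Allowable shear stress τ_allow = 91.8/4 = 22.95 MPa.
For a solid shaft τ = 16T/(πd³), so d³ = 16T/(π τ_allow) = 16×7230000/(π×22.95) = 1.604×10^6 mm³.
d = (1.604×10^6)^(1/3) = 117.1 mm.

d = 117 mm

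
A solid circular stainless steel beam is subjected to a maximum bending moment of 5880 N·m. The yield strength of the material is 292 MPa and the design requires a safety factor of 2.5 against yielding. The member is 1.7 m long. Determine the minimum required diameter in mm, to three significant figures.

σ_allow = 292/2.5 = 116.8 MPa.
For a solid circular section σ = 32M/(πd³), so d³ = 32M/(π σ_allow) = 32×5880000/(π×116.8) = 512800 mm³.
d = 80.04 mm.

d = 80.0 mm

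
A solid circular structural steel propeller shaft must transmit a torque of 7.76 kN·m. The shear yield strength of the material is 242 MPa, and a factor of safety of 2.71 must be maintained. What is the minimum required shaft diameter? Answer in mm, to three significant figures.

Allowable shear stress τ_allow = 242/2.71 = 89.30 MPa.
For a solid shaft τ = 16T/(πd³), so d³ = 16T/(π τ_allow) = 16×7760000/(π×89.30) = 442600 mm³.
d = (442600)^(1/3) = 76.21 mm.

d = 76.2 mm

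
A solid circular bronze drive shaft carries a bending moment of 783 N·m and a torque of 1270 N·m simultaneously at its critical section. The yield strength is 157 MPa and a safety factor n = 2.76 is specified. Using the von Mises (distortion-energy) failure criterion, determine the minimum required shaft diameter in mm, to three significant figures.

d = 62.3 mm

σ_allow = σ_y/n = 157/2.76 = 56.88 MPa.
For a solid shaft σ_b = 32M/(πd³) and τ = 16T/(πd³), so the von Mises stress is σ' = (16/πd³)·√(4M²+3T²).
√(4M²+3T²) = √(4×(783000)² + 3×(1.270×10^6)²) = 2.700×10^6 N·mm.
d³ = 16×2.700×10^6/(π×56.88) = 241800 mm³.
d = 62.30 mm.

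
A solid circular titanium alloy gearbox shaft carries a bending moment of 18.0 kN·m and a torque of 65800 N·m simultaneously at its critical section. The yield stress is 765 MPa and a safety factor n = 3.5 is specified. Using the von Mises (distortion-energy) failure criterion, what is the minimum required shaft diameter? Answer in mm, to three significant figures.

σ_allow = σ_y/n = 765/3.5 = 218.6 MPa.
For a solid shaft σ_b = 32M/(πd³) and τ = 16T/(πd³), so the von Mises stress is σ' = (16/πd³)·√(4M²+3T²).
√(4M²+3T²) = √(4×(1.800×10^7)² + 3×(6.580×10^7)²) = 1.195×10^8 N·mm.
d³ = 16×1.195×10^8/(π×218.6) = 2.785×10^6 mm³.
d = 140.7 mm.

d = 141 mm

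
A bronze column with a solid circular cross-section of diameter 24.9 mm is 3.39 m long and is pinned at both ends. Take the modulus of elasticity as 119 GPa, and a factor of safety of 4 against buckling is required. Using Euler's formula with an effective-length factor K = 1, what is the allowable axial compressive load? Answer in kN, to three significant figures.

I = πd⁴/64 = π×24.9⁴/64 = 18870 mm⁴.
Effective length L_e = KL = 1×3.39 m = 3390 mm.
Euler critical load P_cr = π²EI/L_e² = π²×119000×18870/3390² = 1928 N.
P_allow = P_cr/n = 1928/4 = 482.1 N.

P_allow = 0.482 kN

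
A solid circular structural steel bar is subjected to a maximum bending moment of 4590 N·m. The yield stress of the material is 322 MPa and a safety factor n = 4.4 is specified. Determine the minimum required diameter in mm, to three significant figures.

d = 86.1 mm

σ_allow = 322/4.4 = 73.18 MPa.
For a solid circular section σ = 32M/(πd³), so d³ = 32M/(π σ_allow) = 32×4590000/(π×73.18) = 638900 mm³.
d = 86.13 mm.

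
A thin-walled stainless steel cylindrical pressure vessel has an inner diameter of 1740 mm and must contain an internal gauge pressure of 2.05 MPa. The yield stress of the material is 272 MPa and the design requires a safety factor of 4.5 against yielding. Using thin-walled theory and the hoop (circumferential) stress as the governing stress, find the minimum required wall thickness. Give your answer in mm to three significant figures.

σ_allow = 272/4.5 = 60.44 MPa.
Hoop stress σ_h = pD/(2t), so t = pD/(2σ_allow) = 2.05×1740/(2×60.44) = 29.51 mm.

t = 29.5 mm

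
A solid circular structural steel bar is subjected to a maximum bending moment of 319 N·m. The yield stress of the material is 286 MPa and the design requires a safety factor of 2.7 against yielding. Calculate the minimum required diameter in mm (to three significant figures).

σ_allow = 286/2.7 = 105.9 MPa.
For a solid circular section σ = 32M/(πd³), so d³ = 32M/(π σ_allow) = 32×319000/(π×105.9) = 30680 mm³.
d = 31.30 mm.

d = 31.3 mm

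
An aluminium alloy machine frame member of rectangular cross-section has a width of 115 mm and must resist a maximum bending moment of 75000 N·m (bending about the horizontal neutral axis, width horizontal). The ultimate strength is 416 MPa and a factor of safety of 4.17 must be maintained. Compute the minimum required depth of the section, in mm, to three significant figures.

σ_allow = 416/4.17 = 99.76 MPa.
For a rectangular section σ = 6M/(bh²), so h² = 6M/(b σ_allow) = 6×7.5000×10^7/(115×99.76) = 39220 mm².
h = 198.1 mm.

h = 198 mm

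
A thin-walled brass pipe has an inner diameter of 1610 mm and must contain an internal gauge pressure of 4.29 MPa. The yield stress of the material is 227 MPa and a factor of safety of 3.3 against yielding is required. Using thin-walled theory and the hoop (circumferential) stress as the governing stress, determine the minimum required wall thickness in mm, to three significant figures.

σ_allow = 227/3.3 = 68.79 MPa.
Hoop stress σ_h = pD/(2t), so t = pD/(2σ_allow) = 4.29×1610/(2×68.79) = 50.20 mm.

t = 50.2 mm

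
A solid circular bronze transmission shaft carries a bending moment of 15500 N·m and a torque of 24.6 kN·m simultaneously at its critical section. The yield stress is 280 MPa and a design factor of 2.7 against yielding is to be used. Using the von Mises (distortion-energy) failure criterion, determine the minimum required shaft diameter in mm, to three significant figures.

σ_allow = σ_y/n = 280/2.7 = 103.7 MPa.
For a solid shaft σ_b = 32M/(πd³) and τ = 16T/(πd³), so the von Mises stress is σ' = (16/πd³)·√(4M²+3T²).
√(4M²+3T²) = √(4×(1.550×10^7)² + 3×(2.460×10^7)²) = 5.269×10^7 N·mm.
d³ = 16×5.269×10^7/(π×103.7) = 2.588×10^6 mm³.
d = 137.3 mm.

d = 137 mm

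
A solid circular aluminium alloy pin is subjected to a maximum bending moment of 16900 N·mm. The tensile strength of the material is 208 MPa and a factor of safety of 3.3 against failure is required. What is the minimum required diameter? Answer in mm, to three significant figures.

σ_allow = 208/3.3 = 63.03 MPa.
For a solid circular section σ = 32M/(πd³), so d³ = 32M/(π σ_allow) = 32×16900/(π×63.03) = 2731 mm³.
d = 13.98 mm.

d = 14.0 mm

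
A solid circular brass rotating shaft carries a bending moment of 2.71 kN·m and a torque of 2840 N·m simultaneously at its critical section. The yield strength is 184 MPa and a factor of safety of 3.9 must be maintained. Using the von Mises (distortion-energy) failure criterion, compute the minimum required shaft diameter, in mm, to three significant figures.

d = 92.4 mm

σ_allow = σ_y/n = 184/3.9 = 47.18 MPa.
For a solid shaft σ_b = 32M/(πd³) and τ = 16T/(πd³), so the von Mises stress is σ' = (16/πd³)·√(4M²+3T²).
√(4M²+3T²) = √(4×(2.710×10^6)² + 3×(2.840×10^6)²) = 7.319×10^6 N·mm.
d³ = 16×7.319×10^6/(π×47.18) = 790100 mm³.
d = 92.45 mm.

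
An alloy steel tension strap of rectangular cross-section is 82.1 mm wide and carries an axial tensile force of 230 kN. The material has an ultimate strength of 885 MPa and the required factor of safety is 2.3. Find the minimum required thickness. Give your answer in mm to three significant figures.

t = 7.28 mm

σ_allow = 885/2.3 = 384.8 MPa.
Required area A = F/σ_allow = 230000/384.8 = 597.7 mm².
t = A/w = 597.7/82.1 = 7.281 mm.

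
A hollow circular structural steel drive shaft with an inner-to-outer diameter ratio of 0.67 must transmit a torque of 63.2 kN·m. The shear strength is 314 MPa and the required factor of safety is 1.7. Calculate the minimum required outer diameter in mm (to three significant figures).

τ_allow = 314/1.7 = 184.7 MPa.
For a hollow shaft τ = 16T/[πd_o³(1−k⁴)] with k = 0.67, so 1−k⁴ = 0.7985.
d_o³ = 16T/[π τ_allow (1−k⁴)] = 16×6.3200×10^7/(π×184.7×0.7985) = 2.182×10^6 mm³.
d_o = 129.7 mm.

d_o = 130 mm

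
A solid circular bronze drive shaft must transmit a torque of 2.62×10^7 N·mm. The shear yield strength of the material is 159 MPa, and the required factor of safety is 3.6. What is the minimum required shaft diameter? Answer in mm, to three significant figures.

Allowable shear stress τ_allow = 159/3.6 = 44.17 MPa.
For a solid shaft τ = 16T/(πd³), so d³ = 16T/(π τ_allow) = 16×2.6200×10^7/(π×44.17) = 3.021×10^6 mm³.
d = (3.021×10^6)^(1/3) = 144.6 mm.

d = 145 mm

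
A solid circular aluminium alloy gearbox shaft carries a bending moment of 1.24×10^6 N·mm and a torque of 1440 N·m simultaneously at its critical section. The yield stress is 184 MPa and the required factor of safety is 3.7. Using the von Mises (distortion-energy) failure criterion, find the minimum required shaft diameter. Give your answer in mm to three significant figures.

d = 71.2 mm

σ_allow = σ_y/n = 184/3.7 = 49.73 MPa.
For a solid shaft σ_b = 32M/(πd³) and τ = 16T/(πd³), so the von Mises stress is σ' = (16/πd³)·√(4M²+3T²).
√(4M²+3T²) = √(4×(1.240×10^6)² + 3×(1.440×10^6)²) = 3.517×10^6 N·mm.
d³ = 16×3.517×10^6/(π×49.73) = 360200 mm³.
d = 71.15 mm.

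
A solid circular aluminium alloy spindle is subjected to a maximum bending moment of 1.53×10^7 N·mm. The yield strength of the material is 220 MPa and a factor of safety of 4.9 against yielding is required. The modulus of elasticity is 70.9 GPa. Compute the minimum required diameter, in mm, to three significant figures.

d = 151 mm

σ_allow = 220/4.9 = 44.90 MPa.
For a solid circular section σ = 32M/(πd³), so d³ = 32M/(π σ_allow) = 32×1.5300×10^7/(π×44.90) = 3.471×10^6 mm³.
d = 151.4 mm.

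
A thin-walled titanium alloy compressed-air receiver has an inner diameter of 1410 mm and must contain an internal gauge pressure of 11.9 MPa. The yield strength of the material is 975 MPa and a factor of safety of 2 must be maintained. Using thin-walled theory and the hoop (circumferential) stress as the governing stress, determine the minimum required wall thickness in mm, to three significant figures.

σ_allow = 975/2 = 487.5 MPa.
Hoop stress σ_h = pD/(2t), so t = pD/(2σ_allow) = 11.9×1410/(2×487.5) = 17.21 mm.

t = 17.2 mm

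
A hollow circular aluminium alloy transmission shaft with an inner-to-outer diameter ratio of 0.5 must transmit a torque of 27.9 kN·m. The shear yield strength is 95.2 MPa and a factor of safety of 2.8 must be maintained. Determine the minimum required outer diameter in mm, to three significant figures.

τ_allow = 95.2/2.8 = 34.00 MPa.
For a hollow shaft τ = 16T/[πd_o³(1−k⁴)] with k = 0.5, so 1−k⁴ = 0.9375.
d_o³ = 16T/[π τ_allow (1−k⁴)] = 16×2.7900×10^7/(π×34.00×0.9375) = 4.458×10^6 mm³.
d_o = 164.6 mm.

d_o = 165 mm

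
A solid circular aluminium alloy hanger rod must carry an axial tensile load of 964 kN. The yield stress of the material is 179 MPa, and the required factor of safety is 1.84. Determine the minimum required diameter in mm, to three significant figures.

Allowable stress σ_allow = 179/1.84 = 97.28 MPa.
Required area A = F/σ_allow = 964000/97.28 = 9909 mm².
A = πd²/4 → d = √(4A/π) = 112.3 mm.

d = 112 mm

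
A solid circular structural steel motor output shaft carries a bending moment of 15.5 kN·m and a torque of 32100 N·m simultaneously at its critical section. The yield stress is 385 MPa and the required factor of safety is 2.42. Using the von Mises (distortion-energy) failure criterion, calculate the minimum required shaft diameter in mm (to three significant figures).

d = 127 mm

σ_allow = σ_y/n = 385/2.42 = 159.1 MPa.
For a solid shaft σ_b = 32M/(πd³) and τ = 16T/(πd³), so the von Mises stress is σ' = (16/πd³)·√(4M²+3T²).
√(4M²+3T²) = √(4×(1.550×10^7)² + 3×(3.210×10^7)²) = 6.366×10^7 N·mm.
d³ = 16×6.366×10^7/(π×159.1) = 2.038×10^6 mm³.
d = 126.8 mm.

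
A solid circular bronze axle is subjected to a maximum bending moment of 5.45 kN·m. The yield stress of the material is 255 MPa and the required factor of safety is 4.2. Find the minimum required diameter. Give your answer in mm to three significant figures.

d = 97.1 mm

σ_allow = 255/4.2 = 60.71 MPa.
For a solid circular section σ = 32M/(πd³), so d³ = 32M/(π σ_allow) = 32×5450000/(π×60.71) = 914300 mm³.
d = 97.06 mm.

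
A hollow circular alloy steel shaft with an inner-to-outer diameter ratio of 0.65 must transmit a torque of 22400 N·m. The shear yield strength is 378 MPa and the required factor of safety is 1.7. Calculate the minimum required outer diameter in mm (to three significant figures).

d_o = 85.5 mm

τ_allow = 378/1.7 = 222.4 MPa.
For a hollow shaft τ = 16T/[πd_o³(1−k⁴)] with k = 0.65, so 1−k⁴ = 0.8215.
d_o³ = 16T/[π τ_allow (1−k⁴)] = 16×2.2400×10^7/(π×222.4×0.8215) = 624600 mm³.
d_o = 85.48 mm.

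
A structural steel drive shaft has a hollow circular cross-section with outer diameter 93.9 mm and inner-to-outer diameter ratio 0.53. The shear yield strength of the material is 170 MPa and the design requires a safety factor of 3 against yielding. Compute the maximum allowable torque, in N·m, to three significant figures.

τ_allow = 170/3 = 56.67 MPa.
For a hollow shaft T_allow = τ_allow·πd_o³(1−k⁴)/16 with 1−k⁴ = 0.9211, so πd_o³(1−k⁴)/16 = 149700 mm³.
T_allow = 56.67×149700 = 8.485×10^6 N·mm = 8485 N·m.

T_allow = 8490 N·m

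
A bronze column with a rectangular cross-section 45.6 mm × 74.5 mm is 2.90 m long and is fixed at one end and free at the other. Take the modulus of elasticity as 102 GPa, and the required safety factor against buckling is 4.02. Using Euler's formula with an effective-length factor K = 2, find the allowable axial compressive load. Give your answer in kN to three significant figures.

Buckling occurs about the weak axis: I_min = h·b³/12 = 74.5×45.6³/12 = 588700 mm⁴ (b = 45.6 mm is the smaller dimension).
Effective length L_e = KL = 2×2.90 m = 5800 mm.
Euler critical load P_cr = π²EI/L_e² = π²×102000×588700/5800² = 17620 N.
P_allow = P_cr/n = 17620/4.02 = 4382 N.

P_allow = 4.38 kN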